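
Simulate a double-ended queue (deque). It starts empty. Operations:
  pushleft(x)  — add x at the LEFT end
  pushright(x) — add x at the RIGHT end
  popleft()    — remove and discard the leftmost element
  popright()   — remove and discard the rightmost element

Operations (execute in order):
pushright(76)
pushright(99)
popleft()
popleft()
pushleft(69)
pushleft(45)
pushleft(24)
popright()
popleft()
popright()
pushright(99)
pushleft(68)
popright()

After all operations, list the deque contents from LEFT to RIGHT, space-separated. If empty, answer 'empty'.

pushright(76): [76]
pushright(99): [76, 99]
popleft(): [99]
popleft(): []
pushleft(69): [69]
pushleft(45): [45, 69]
pushleft(24): [24, 45, 69]
popright(): [24, 45]
popleft(): [45]
popright(): []
pushright(99): [99]
pushleft(68): [68, 99]
popright(): [68]

Answer: 68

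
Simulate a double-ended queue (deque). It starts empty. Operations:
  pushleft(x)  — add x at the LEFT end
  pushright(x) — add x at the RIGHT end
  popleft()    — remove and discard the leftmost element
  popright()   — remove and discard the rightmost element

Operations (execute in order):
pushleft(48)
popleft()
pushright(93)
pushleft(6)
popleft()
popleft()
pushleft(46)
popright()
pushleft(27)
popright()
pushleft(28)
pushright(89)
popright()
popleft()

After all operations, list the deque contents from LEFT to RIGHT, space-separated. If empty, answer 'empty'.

pushleft(48): [48]
popleft(): []
pushright(93): [93]
pushleft(6): [6, 93]
popleft(): [93]
popleft(): []
pushleft(46): [46]
popright(): []
pushleft(27): [27]
popright(): []
pushleft(28): [28]
pushright(89): [28, 89]
popright(): [28]
popleft(): []

Answer: empty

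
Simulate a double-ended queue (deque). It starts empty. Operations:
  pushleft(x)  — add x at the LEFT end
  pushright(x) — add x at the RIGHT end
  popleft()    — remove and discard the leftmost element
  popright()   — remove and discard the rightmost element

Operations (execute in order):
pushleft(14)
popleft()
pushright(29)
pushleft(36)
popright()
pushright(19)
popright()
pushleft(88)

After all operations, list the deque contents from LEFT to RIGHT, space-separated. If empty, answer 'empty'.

Answer: 88 36

Derivation:
pushleft(14): [14]
popleft(): []
pushright(29): [29]
pushleft(36): [36, 29]
popright(): [36]
pushright(19): [36, 19]
popright(): [36]
pushleft(88): [88, 36]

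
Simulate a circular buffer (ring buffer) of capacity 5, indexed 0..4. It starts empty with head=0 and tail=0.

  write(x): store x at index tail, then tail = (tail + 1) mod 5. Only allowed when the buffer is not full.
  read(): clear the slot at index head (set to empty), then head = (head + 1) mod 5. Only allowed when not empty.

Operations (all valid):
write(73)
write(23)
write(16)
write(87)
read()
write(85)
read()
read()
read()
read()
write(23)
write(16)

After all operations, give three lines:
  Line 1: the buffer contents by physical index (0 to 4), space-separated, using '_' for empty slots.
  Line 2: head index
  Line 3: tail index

write(73): buf=[73 _ _ _ _], head=0, tail=1, size=1
write(23): buf=[73 23 _ _ _], head=0, tail=2, size=2
write(16): buf=[73 23 16 _ _], head=0, tail=3, size=3
write(87): buf=[73 23 16 87 _], head=0, tail=4, size=4
read(): buf=[_ 23 16 87 _], head=1, tail=4, size=3
write(85): buf=[_ 23 16 87 85], head=1, tail=0, size=4
read(): buf=[_ _ 16 87 85], head=2, tail=0, size=3
read(): buf=[_ _ _ 87 85], head=3, tail=0, size=2
read(): buf=[_ _ _ _ 85], head=4, tail=0, size=1
read(): buf=[_ _ _ _ _], head=0, tail=0, size=0
write(23): buf=[23 _ _ _ _], head=0, tail=1, size=1
write(16): buf=[23 16 _ _ _], head=0, tail=2, size=2

Answer: 23 16 _ _ _
0
2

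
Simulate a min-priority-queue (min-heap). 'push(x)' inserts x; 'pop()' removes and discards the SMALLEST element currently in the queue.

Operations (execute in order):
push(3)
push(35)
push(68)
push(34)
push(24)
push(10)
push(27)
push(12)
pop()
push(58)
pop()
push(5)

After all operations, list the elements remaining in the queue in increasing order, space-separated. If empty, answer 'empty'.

Answer: 5 12 24 27 34 35 58 68

Derivation:
push(3): heap contents = [3]
push(35): heap contents = [3, 35]
push(68): heap contents = [3, 35, 68]
push(34): heap contents = [3, 34, 35, 68]
push(24): heap contents = [3, 24, 34, 35, 68]
push(10): heap contents = [3, 10, 24, 34, 35, 68]
push(27): heap contents = [3, 10, 24, 27, 34, 35, 68]
push(12): heap contents = [3, 10, 12, 24, 27, 34, 35, 68]
pop() → 3: heap contents = [10, 12, 24, 27, 34, 35, 68]
push(58): heap contents = [10, 12, 24, 27, 34, 35, 58, 68]
pop() → 10: heap contents = [12, 24, 27, 34, 35, 58, 68]
push(5): heap contents = [5, 12, 24, 27, 34, 35, 58, 68]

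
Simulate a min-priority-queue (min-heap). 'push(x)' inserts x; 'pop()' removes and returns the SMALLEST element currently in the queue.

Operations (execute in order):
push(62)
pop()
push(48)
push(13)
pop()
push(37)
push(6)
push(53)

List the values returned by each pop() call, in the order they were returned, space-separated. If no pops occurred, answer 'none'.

push(62): heap contents = [62]
pop() → 62: heap contents = []
push(48): heap contents = [48]
push(13): heap contents = [13, 48]
pop() → 13: heap contents = [48]
push(37): heap contents = [37, 48]
push(6): heap contents = [6, 37, 48]
push(53): heap contents = [6, 37, 48, 53]

Answer: 62 13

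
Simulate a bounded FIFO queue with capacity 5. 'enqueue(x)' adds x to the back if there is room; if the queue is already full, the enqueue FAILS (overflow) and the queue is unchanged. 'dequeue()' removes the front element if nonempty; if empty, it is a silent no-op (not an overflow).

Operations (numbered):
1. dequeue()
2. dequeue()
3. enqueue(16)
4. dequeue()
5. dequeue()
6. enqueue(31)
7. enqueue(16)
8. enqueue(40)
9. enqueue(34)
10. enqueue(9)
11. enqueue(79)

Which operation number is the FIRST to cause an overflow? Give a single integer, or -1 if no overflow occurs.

Answer: 11

Derivation:
1. dequeue(): empty, no-op, size=0
2. dequeue(): empty, no-op, size=0
3. enqueue(16): size=1
4. dequeue(): size=0
5. dequeue(): empty, no-op, size=0
6. enqueue(31): size=1
7. enqueue(16): size=2
8. enqueue(40): size=3
9. enqueue(34): size=4
10. enqueue(9): size=5
11. enqueue(79): size=5=cap → OVERFLOW (fail)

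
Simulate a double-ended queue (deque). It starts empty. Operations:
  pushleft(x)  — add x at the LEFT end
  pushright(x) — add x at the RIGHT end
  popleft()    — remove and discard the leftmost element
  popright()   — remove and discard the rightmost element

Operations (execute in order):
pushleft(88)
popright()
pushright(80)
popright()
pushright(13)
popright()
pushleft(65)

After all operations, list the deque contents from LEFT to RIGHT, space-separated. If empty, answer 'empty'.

Answer: 65

Derivation:
pushleft(88): [88]
popright(): []
pushright(80): [80]
popright(): []
pushright(13): [13]
popright(): []
pushleft(65): [65]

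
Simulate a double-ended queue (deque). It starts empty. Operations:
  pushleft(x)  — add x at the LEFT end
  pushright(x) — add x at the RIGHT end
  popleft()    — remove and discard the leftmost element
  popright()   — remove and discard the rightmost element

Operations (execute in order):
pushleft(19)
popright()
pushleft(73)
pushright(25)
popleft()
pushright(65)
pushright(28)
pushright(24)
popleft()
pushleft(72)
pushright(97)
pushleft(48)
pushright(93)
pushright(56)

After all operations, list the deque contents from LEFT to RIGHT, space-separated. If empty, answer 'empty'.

Answer: 48 72 65 28 24 97 93 56

Derivation:
pushleft(19): [19]
popright(): []
pushleft(73): [73]
pushright(25): [73, 25]
popleft(): [25]
pushright(65): [25, 65]
pushright(28): [25, 65, 28]
pushright(24): [25, 65, 28, 24]
popleft(): [65, 28, 24]
pushleft(72): [72, 65, 28, 24]
pushright(97): [72, 65, 28, 24, 97]
pushleft(48): [48, 72, 65, 28, 24, 97]
pushright(93): [48, 72, 65, 28, 24, 97, 93]
pushright(56): [48, 72, 65, 28, 24, 97, 93, 56]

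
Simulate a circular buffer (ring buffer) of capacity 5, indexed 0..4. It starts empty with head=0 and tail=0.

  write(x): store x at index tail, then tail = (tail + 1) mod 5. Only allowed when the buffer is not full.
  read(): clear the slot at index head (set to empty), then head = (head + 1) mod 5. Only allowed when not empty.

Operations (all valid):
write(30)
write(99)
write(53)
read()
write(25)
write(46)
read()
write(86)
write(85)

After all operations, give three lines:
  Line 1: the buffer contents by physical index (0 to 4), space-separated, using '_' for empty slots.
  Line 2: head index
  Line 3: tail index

Answer: 86 85 53 25 46
2
2

Derivation:
write(30): buf=[30 _ _ _ _], head=0, tail=1, size=1
write(99): buf=[30 99 _ _ _], head=0, tail=2, size=2
write(53): buf=[30 99 53 _ _], head=0, tail=3, size=3
read(): buf=[_ 99 53 _ _], head=1, tail=3, size=2
write(25): buf=[_ 99 53 25 _], head=1, tail=4, size=3
write(46): buf=[_ 99 53 25 46], head=1, tail=0, size=4
read(): buf=[_ _ 53 25 46], head=2, tail=0, size=3
write(86): buf=[86 _ 53 25 46], head=2, tail=1, size=4
write(85): buf=[86 85 53 25 46], head=2, tail=2, size=5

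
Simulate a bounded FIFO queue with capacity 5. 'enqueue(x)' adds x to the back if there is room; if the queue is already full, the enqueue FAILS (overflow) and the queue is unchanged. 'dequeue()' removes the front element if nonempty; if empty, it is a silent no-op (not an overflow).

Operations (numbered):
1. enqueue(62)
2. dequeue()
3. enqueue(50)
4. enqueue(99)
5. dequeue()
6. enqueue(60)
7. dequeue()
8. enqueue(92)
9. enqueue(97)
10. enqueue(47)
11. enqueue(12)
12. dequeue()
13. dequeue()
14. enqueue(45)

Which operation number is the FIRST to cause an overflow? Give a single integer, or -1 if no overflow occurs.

1. enqueue(62): size=1
2. dequeue(): size=0
3. enqueue(50): size=1
4. enqueue(99): size=2
5. dequeue(): size=1
6. enqueue(60): size=2
7. dequeue(): size=1
8. enqueue(92): size=2
9. enqueue(97): size=3
10. enqueue(47): size=4
11. enqueue(12): size=5
12. dequeue(): size=4
13. dequeue(): size=3
14. enqueue(45): size=4

Answer: -1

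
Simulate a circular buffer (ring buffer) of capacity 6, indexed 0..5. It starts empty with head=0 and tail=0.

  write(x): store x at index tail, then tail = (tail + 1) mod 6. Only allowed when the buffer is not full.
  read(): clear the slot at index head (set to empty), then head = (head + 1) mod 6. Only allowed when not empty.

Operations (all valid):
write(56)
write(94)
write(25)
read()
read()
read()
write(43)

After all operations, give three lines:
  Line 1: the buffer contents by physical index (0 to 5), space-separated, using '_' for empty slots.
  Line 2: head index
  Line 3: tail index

Answer: _ _ _ 43 _ _
3
4

Derivation:
write(56): buf=[56 _ _ _ _ _], head=0, tail=1, size=1
write(94): buf=[56 94 _ _ _ _], head=0, tail=2, size=2
write(25): buf=[56 94 25 _ _ _], head=0, tail=3, size=3
read(): buf=[_ 94 25 _ _ _], head=1, tail=3, size=2
read(): buf=[_ _ 25 _ _ _], head=2, tail=3, size=1
read(): buf=[_ _ _ _ _ _], head=3, tail=3, size=0
write(43): buf=[_ _ _ 43 _ _], head=3, tail=4, size=1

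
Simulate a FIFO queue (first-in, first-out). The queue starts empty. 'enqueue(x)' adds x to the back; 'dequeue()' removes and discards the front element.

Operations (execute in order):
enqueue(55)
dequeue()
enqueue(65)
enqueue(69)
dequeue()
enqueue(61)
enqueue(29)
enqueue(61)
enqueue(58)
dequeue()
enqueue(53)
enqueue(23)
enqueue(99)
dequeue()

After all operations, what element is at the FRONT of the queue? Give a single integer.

Answer: 29

Derivation:
enqueue(55): queue = [55]
dequeue(): queue = []
enqueue(65): queue = [65]
enqueue(69): queue = [65, 69]
dequeue(): queue = [69]
enqueue(61): queue = [69, 61]
enqueue(29): queue = [69, 61, 29]
enqueue(61): queue = [69, 61, 29, 61]
enqueue(58): queue = [69, 61, 29, 61, 58]
dequeue(): queue = [61, 29, 61, 58]
enqueue(53): queue = [61, 29, 61, 58, 53]
enqueue(23): queue = [61, 29, 61, 58, 53, 23]
enqueue(99): queue = [61, 29, 61, 58, 53, 23, 99]
dequeue(): queue = [29, 61, 58, 53, 23, 99]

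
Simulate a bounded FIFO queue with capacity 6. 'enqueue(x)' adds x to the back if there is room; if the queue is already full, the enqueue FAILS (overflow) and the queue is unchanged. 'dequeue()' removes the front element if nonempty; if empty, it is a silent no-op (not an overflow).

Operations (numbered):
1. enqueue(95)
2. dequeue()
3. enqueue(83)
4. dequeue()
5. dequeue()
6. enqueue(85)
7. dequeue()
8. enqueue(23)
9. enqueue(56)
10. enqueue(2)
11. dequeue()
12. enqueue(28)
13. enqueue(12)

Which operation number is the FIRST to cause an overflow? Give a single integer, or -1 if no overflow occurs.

Answer: -1

Derivation:
1. enqueue(95): size=1
2. dequeue(): size=0
3. enqueue(83): size=1
4. dequeue(): size=0
5. dequeue(): empty, no-op, size=0
6. enqueue(85): size=1
7. dequeue(): size=0
8. enqueue(23): size=1
9. enqueue(56): size=2
10. enqueue(2): size=3
11. dequeue(): size=2
12. enqueue(28): size=3
13. enqueue(12): size=4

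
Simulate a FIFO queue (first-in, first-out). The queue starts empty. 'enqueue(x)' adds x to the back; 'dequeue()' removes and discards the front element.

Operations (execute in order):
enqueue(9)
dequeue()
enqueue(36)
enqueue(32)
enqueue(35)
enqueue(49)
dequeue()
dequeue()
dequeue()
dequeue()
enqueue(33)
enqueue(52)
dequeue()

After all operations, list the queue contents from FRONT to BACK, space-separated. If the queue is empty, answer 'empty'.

enqueue(9): [9]
dequeue(): []
enqueue(36): [36]
enqueue(32): [36, 32]
enqueue(35): [36, 32, 35]
enqueue(49): [36, 32, 35, 49]
dequeue(): [32, 35, 49]
dequeue(): [35, 49]
dequeue(): [49]
dequeue(): []
enqueue(33): [33]
enqueue(52): [33, 52]
dequeue(): [52]

Answer: 52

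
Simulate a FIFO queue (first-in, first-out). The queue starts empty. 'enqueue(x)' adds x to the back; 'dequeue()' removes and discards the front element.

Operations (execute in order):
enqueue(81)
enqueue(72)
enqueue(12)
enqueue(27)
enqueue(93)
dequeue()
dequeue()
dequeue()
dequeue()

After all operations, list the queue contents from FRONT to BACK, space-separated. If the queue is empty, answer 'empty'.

enqueue(81): [81]
enqueue(72): [81, 72]
enqueue(12): [81, 72, 12]
enqueue(27): [81, 72, 12, 27]
enqueue(93): [81, 72, 12, 27, 93]
dequeue(): [72, 12, 27, 93]
dequeue(): [12, 27, 93]
dequeue(): [27, 93]
dequeue(): [93]

Answer: 93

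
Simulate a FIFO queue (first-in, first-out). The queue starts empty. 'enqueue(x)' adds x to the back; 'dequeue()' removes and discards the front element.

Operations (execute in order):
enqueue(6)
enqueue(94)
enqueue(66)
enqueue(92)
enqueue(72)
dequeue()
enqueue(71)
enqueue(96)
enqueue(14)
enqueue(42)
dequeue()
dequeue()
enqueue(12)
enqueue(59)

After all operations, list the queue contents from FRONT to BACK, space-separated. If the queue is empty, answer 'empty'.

Answer: 92 72 71 96 14 42 12 59

Derivation:
enqueue(6): [6]
enqueue(94): [6, 94]
enqueue(66): [6, 94, 66]
enqueue(92): [6, 94, 66, 92]
enqueue(72): [6, 94, 66, 92, 72]
dequeue(): [94, 66, 92, 72]
enqueue(71): [94, 66, 92, 72, 71]
enqueue(96): [94, 66, 92, 72, 71, 96]
enqueue(14): [94, 66, 92, 72, 71, 96, 14]
enqueue(42): [94, 66, 92, 72, 71, 96, 14, 42]
dequeue(): [66, 92, 72, 71, 96, 14, 42]
dequeue(): [92, 72, 71, 96, 14, 42]
enqueue(12): [92, 72, 71, 96, 14, 42, 12]
enqueue(59): [92, 72, 71, 96, 14, 42, 12, 59]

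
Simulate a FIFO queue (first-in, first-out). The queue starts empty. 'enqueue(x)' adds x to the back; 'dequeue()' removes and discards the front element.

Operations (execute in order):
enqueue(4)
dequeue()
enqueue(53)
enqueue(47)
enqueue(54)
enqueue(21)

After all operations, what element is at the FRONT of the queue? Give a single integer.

enqueue(4): queue = [4]
dequeue(): queue = []
enqueue(53): queue = [53]
enqueue(47): queue = [53, 47]
enqueue(54): queue = [53, 47, 54]
enqueue(21): queue = [53, 47, 54, 21]

Answer: 53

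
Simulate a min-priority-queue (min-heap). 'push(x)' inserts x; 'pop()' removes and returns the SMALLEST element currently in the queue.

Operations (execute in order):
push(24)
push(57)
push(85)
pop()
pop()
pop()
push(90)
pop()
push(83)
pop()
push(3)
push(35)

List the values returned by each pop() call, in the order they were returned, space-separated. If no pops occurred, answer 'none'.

Answer: 24 57 85 90 83

Derivation:
push(24): heap contents = [24]
push(57): heap contents = [24, 57]
push(85): heap contents = [24, 57, 85]
pop() → 24: heap contents = [57, 85]
pop() → 57: heap contents = [85]
pop() → 85: heap contents = []
push(90): heap contents = [90]
pop() → 90: heap contents = []
push(83): heap contents = [83]
pop() → 83: heap contents = []
push(3): heap contents = [3]
push(35): heap contents = [3, 35]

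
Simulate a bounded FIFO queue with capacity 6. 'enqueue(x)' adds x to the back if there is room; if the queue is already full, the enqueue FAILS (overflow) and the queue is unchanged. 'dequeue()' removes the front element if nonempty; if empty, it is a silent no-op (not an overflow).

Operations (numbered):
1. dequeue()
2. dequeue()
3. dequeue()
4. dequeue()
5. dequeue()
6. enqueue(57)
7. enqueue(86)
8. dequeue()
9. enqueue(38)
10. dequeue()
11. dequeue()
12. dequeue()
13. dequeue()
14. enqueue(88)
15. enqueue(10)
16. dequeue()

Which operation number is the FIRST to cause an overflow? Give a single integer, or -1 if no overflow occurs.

Answer: -1

Derivation:
1. dequeue(): empty, no-op, size=0
2. dequeue(): empty, no-op, size=0
3. dequeue(): empty, no-op, size=0
4. dequeue(): empty, no-op, size=0
5. dequeue(): empty, no-op, size=0
6. enqueue(57): size=1
7. enqueue(86): size=2
8. dequeue(): size=1
9. enqueue(38): size=2
10. dequeue(): size=1
11. dequeue(): size=0
12. dequeue(): empty, no-op, size=0
13. dequeue(): empty, no-op, size=0
14. enqueue(88): size=1
15. enqueue(10): size=2
16. dequeue(): size=1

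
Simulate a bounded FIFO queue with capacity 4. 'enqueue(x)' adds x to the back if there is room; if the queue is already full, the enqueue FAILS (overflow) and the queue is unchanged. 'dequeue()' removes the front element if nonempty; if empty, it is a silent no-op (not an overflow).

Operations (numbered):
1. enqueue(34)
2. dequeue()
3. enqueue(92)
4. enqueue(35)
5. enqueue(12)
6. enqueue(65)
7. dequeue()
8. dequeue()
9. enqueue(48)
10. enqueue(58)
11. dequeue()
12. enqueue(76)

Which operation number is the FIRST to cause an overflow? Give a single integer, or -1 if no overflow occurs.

1. enqueue(34): size=1
2. dequeue(): size=0
3. enqueue(92): size=1
4. enqueue(35): size=2
5. enqueue(12): size=3
6. enqueue(65): size=4
7. dequeue(): size=3
8. dequeue(): size=2
9. enqueue(48): size=3
10. enqueue(58): size=4
11. dequeue(): size=3
12. enqueue(76): size=4

Answer: -1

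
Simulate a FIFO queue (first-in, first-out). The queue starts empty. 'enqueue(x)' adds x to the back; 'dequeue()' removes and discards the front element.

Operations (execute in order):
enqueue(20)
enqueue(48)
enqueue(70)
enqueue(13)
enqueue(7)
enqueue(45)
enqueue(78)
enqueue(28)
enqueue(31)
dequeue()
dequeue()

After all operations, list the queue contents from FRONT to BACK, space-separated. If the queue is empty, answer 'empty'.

enqueue(20): [20]
enqueue(48): [20, 48]
enqueue(70): [20, 48, 70]
enqueue(13): [20, 48, 70, 13]
enqueue(7): [20, 48, 70, 13, 7]
enqueue(45): [20, 48, 70, 13, 7, 45]
enqueue(78): [20, 48, 70, 13, 7, 45, 78]
enqueue(28): [20, 48, 70, 13, 7, 45, 78, 28]
enqueue(31): [20, 48, 70, 13, 7, 45, 78, 28, 31]
dequeue(): [48, 70, 13, 7, 45, 78, 28, 31]
dequeue(): [70, 13, 7, 45, 78, 28, 31]

Answer: 70 13 7 45 78 28 31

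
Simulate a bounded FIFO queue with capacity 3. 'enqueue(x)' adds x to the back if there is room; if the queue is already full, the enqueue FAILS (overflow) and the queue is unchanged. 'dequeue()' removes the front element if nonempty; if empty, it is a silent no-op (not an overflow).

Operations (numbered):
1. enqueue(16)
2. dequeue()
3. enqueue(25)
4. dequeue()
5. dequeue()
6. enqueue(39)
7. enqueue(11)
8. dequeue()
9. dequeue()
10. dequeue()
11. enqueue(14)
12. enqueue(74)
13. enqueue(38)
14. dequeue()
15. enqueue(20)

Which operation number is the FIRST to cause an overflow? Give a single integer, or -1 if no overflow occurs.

Answer: -1

Derivation:
1. enqueue(16): size=1
2. dequeue(): size=0
3. enqueue(25): size=1
4. dequeue(): size=0
5. dequeue(): empty, no-op, size=0
6. enqueue(39): size=1
7. enqueue(11): size=2
8. dequeue(): size=1
9. dequeue(): size=0
10. dequeue(): empty, no-op, size=0
11. enqueue(14): size=1
12. enqueue(74): size=2
13. enqueue(38): size=3
14. dequeue(): size=2
15. enqueue(20): size=3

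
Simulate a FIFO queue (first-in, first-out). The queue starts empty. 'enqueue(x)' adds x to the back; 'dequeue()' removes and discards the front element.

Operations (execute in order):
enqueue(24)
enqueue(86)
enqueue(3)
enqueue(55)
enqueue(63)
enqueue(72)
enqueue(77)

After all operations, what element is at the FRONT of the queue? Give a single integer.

enqueue(24): queue = [24]
enqueue(86): queue = [24, 86]
enqueue(3): queue = [24, 86, 3]
enqueue(55): queue = [24, 86, 3, 55]
enqueue(63): queue = [24, 86, 3, 55, 63]
enqueue(72): queue = [24, 86, 3, 55, 63, 72]
enqueue(77): queue = [24, 86, 3, 55, 63, 72, 77]

Answer: 24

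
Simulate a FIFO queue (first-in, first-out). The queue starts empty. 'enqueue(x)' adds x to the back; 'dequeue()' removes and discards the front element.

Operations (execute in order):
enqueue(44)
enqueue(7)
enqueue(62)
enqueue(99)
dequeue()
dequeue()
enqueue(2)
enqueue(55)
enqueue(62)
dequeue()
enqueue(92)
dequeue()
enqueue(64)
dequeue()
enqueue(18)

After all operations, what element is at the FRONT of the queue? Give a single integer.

enqueue(44): queue = [44]
enqueue(7): queue = [44, 7]
enqueue(62): queue = [44, 7, 62]
enqueue(99): queue = [44, 7, 62, 99]
dequeue(): queue = [7, 62, 99]
dequeue(): queue = [62, 99]
enqueue(2): queue = [62, 99, 2]
enqueue(55): queue = [62, 99, 2, 55]
enqueue(62): queue = [62, 99, 2, 55, 62]
dequeue(): queue = [99, 2, 55, 62]
enqueue(92): queue = [99, 2, 55, 62, 92]
dequeue(): queue = [2, 55, 62, 92]
enqueue(64): queue = [2, 55, 62, 92, 64]
dequeue(): queue = [55, 62, 92, 64]
enqueue(18): queue = [55, 62, 92, 64, 18]

Answer: 55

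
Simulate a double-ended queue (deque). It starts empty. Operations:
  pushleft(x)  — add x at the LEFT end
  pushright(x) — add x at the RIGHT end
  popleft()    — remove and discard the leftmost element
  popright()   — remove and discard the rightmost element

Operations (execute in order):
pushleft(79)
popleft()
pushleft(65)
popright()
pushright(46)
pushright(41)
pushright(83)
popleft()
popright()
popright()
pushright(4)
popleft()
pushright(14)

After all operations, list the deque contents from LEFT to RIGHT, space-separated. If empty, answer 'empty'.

pushleft(79): [79]
popleft(): []
pushleft(65): [65]
popright(): []
pushright(46): [46]
pushright(41): [46, 41]
pushright(83): [46, 41, 83]
popleft(): [41, 83]
popright(): [41]
popright(): []
pushright(4): [4]
popleft(): []
pushright(14): [14]

Answer: 14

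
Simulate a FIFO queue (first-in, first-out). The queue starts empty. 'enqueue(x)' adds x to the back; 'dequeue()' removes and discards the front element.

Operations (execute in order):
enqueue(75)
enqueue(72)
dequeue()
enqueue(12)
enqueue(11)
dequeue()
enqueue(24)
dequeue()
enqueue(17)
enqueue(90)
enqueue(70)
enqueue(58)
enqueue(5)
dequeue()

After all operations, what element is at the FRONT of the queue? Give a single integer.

Answer: 24

Derivation:
enqueue(75): queue = [75]
enqueue(72): queue = [75, 72]
dequeue(): queue = [72]
enqueue(12): queue = [72, 12]
enqueue(11): queue = [72, 12, 11]
dequeue(): queue = [12, 11]
enqueue(24): queue = [12, 11, 24]
dequeue(): queue = [11, 24]
enqueue(17): queue = [11, 24, 17]
enqueue(90): queue = [11, 24, 17, 90]
enqueue(70): queue = [11, 24, 17, 90, 70]
enqueue(58): queue = [11, 24, 17, 90, 70, 58]
enqueue(5): queue = [11, 24, 17, 90, 70, 58, 5]
dequeue(): queue = [24, 17, 90, 70, 58, 5]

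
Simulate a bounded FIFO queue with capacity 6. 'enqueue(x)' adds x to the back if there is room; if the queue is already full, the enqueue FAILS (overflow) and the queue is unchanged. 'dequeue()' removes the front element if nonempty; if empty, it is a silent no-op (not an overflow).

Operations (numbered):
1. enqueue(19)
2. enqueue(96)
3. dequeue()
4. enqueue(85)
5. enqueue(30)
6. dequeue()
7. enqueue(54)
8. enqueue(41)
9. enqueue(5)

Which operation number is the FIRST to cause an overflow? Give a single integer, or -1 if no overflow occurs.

1. enqueue(19): size=1
2. enqueue(96): size=2
3. dequeue(): size=1
4. enqueue(85): size=2
5. enqueue(30): size=3
6. dequeue(): size=2
7. enqueue(54): size=3
8. enqueue(41): size=4
9. enqueue(5): size=5

Answer: -1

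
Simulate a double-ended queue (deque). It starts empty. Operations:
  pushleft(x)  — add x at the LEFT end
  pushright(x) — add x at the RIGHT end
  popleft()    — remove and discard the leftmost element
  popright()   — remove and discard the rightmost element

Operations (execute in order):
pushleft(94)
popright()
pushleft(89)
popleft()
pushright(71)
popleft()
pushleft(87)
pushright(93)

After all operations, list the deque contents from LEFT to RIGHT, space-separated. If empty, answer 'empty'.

Answer: 87 93

Derivation:
pushleft(94): [94]
popright(): []
pushleft(89): [89]
popleft(): []
pushright(71): [71]
popleft(): []
pushleft(87): [87]
pushright(93): [87, 93]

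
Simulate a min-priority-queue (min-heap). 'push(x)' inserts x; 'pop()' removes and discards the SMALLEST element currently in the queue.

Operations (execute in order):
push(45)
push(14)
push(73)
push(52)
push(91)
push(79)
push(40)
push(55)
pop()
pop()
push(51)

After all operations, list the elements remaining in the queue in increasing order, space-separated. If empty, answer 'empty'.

push(45): heap contents = [45]
push(14): heap contents = [14, 45]
push(73): heap contents = [14, 45, 73]
push(52): heap contents = [14, 45, 52, 73]
push(91): heap contents = [14, 45, 52, 73, 91]
push(79): heap contents = [14, 45, 52, 73, 79, 91]
push(40): heap contents = [14, 40, 45, 52, 73, 79, 91]
push(55): heap contents = [14, 40, 45, 52, 55, 73, 79, 91]
pop() → 14: heap contents = [40, 45, 52, 55, 73, 79, 91]
pop() → 40: heap contents = [45, 52, 55, 73, 79, 91]
push(51): heap contents = [45, 51, 52, 55, 73, 79, 91]

Answer: 45 51 52 55 73 79 91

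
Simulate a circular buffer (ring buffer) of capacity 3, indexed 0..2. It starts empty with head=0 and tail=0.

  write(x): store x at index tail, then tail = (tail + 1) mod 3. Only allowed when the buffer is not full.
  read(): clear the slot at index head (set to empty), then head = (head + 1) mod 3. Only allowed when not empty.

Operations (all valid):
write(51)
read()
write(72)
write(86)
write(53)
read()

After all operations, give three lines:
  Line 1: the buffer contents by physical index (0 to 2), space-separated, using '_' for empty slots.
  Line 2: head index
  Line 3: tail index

write(51): buf=[51 _ _], head=0, tail=1, size=1
read(): buf=[_ _ _], head=1, tail=1, size=0
write(72): buf=[_ 72 _], head=1, tail=2, size=1
write(86): buf=[_ 72 86], head=1, tail=0, size=2
write(53): buf=[53 72 86], head=1, tail=1, size=3
read(): buf=[53 _ 86], head=2, tail=1, size=2

Answer: 53 _ 86
2
1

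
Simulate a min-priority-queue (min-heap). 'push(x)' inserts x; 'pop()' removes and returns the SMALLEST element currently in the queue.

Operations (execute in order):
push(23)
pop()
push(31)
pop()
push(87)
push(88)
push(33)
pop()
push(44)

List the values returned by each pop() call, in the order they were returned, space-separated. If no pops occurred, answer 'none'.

push(23): heap contents = [23]
pop() → 23: heap contents = []
push(31): heap contents = [31]
pop() → 31: heap contents = []
push(87): heap contents = [87]
push(88): heap contents = [87, 88]
push(33): heap contents = [33, 87, 88]
pop() → 33: heap contents = [87, 88]
push(44): heap contents = [44, 87, 88]

Answer: 23 31 33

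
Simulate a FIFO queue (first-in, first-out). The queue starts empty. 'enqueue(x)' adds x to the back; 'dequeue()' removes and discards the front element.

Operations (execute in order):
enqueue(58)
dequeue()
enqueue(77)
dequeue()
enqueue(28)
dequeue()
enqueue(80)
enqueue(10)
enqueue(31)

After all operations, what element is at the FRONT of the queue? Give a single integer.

Answer: 80

Derivation:
enqueue(58): queue = [58]
dequeue(): queue = []
enqueue(77): queue = [77]
dequeue(): queue = []
enqueue(28): queue = [28]
dequeue(): queue = []
enqueue(80): queue = [80]
enqueue(10): queue = [80, 10]
enqueue(31): queue = [80, 10, 31]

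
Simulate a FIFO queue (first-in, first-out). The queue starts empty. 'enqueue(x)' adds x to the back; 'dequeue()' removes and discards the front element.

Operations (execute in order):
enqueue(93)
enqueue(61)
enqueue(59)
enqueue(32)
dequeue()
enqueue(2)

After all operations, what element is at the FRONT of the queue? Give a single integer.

enqueue(93): queue = [93]
enqueue(61): queue = [93, 61]
enqueue(59): queue = [93, 61, 59]
enqueue(32): queue = [93, 61, 59, 32]
dequeue(): queue = [61, 59, 32]
enqueue(2): queue = [61, 59, 32, 2]

Answer: 61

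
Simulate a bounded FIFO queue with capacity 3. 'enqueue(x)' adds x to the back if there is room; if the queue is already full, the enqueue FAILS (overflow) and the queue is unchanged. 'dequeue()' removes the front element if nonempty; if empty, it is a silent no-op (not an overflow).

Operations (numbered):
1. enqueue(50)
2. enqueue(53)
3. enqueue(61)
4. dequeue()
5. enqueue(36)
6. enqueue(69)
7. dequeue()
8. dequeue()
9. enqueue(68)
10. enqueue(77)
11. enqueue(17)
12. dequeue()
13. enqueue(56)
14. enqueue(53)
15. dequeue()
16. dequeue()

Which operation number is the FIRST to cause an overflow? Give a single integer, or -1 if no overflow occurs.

1. enqueue(50): size=1
2. enqueue(53): size=2
3. enqueue(61): size=3
4. dequeue(): size=2
5. enqueue(36): size=3
6. enqueue(69): size=3=cap → OVERFLOW (fail)
7. dequeue(): size=2
8. dequeue(): size=1
9. enqueue(68): size=2
10. enqueue(77): size=3
11. enqueue(17): size=3=cap → OVERFLOW (fail)
12. dequeue(): size=2
13. enqueue(56): size=3
14. enqueue(53): size=3=cap → OVERFLOW (fail)
15. dequeue(): size=2
16. dequeue(): size=1

Answer: 6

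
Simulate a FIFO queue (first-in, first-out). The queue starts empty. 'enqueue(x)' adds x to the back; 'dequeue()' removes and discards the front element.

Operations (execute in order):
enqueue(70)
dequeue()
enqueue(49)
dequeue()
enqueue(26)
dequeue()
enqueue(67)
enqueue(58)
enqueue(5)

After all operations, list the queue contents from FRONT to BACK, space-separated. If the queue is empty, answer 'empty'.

Answer: 67 58 5

Derivation:
enqueue(70): [70]
dequeue(): []
enqueue(49): [49]
dequeue(): []
enqueue(26): [26]
dequeue(): []
enqueue(67): [67]
enqueue(58): [67, 58]
enqueue(5): [67, 58, 5]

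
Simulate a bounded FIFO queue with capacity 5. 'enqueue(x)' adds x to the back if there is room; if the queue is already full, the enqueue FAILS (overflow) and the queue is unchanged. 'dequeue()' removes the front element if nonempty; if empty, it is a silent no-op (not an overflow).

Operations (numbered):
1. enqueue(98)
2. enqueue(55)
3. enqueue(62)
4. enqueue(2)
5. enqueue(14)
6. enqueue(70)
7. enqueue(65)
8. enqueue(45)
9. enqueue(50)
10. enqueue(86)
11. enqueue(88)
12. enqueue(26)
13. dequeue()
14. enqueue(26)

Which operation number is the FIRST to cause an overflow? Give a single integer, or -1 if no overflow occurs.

Answer: 6

Derivation:
1. enqueue(98): size=1
2. enqueue(55): size=2
3. enqueue(62): size=3
4. enqueue(2): size=4
5. enqueue(14): size=5
6. enqueue(70): size=5=cap → OVERFLOW (fail)
7. enqueue(65): size=5=cap → OVERFLOW (fail)
8. enqueue(45): size=5=cap → OVERFLOW (fail)
9. enqueue(50): size=5=cap → OVERFLOW (fail)
10. enqueue(86): size=5=cap → OVERFLOW (fail)
11. enqueue(88): size=5=cap → OVERFLOW (fail)
12. enqueue(26): size=5=cap → OVERFLOW (fail)
13. dequeue(): size=4
14. enqueue(26): size=5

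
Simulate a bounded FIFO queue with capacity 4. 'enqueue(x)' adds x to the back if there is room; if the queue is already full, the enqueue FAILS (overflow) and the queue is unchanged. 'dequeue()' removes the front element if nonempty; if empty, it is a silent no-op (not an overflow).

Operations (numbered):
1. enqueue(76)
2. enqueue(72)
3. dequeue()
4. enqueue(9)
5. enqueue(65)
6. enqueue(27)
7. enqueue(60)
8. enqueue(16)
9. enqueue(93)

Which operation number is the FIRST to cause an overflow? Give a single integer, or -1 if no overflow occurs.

Answer: 7

Derivation:
1. enqueue(76): size=1
2. enqueue(72): size=2
3. dequeue(): size=1
4. enqueue(9): size=2
5. enqueue(65): size=3
6. enqueue(27): size=4
7. enqueue(60): size=4=cap → OVERFLOW (fail)
8. enqueue(16): size=4=cap → OVERFLOW (fail)
9. enqueue(93): size=4=cap → OVERFLOW (fail)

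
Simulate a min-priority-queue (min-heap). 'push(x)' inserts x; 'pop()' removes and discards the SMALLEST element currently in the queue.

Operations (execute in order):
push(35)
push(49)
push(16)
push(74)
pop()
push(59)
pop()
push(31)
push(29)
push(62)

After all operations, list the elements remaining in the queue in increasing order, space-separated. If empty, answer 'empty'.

Answer: 29 31 49 59 62 74

Derivation:
push(35): heap contents = [35]
push(49): heap contents = [35, 49]
push(16): heap contents = [16, 35, 49]
push(74): heap contents = [16, 35, 49, 74]
pop() → 16: heap contents = [35, 49, 74]
push(59): heap contents = [35, 49, 59, 74]
pop() → 35: heap contents = [49, 59, 74]
push(31): heap contents = [31, 49, 59, 74]
push(29): heap contents = [29, 31, 49, 59, 74]
push(62): heap contents = [29, 31, 49, 59, 62, 74]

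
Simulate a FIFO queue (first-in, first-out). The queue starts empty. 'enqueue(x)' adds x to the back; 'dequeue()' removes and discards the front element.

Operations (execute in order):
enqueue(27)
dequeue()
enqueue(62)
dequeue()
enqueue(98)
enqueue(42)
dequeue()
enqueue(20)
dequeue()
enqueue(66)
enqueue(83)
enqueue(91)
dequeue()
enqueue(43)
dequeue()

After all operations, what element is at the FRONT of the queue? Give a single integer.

enqueue(27): queue = [27]
dequeue(): queue = []
enqueue(62): queue = [62]
dequeue(): queue = []
enqueue(98): queue = [98]
enqueue(42): queue = [98, 42]
dequeue(): queue = [42]
enqueue(20): queue = [42, 20]
dequeue(): queue = [20]
enqueue(66): queue = [20, 66]
enqueue(83): queue = [20, 66, 83]
enqueue(91): queue = [20, 66, 83, 91]
dequeue(): queue = [66, 83, 91]
enqueue(43): queue = [66, 83, 91, 43]
dequeue(): queue = [83, 91, 43]

Answer: 83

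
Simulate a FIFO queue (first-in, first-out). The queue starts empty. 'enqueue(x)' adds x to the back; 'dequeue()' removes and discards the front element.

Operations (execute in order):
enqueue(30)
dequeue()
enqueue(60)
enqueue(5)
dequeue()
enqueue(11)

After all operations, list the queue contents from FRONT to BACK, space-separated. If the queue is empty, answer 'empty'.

enqueue(30): [30]
dequeue(): []
enqueue(60): [60]
enqueue(5): [60, 5]
dequeue(): [5]
enqueue(11): [5, 11]

Answer: 5 11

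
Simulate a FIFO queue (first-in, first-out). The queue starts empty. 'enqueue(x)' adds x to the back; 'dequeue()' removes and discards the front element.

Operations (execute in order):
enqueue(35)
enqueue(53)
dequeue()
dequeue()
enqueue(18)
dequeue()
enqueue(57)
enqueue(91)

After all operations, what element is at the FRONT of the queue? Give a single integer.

Answer: 57

Derivation:
enqueue(35): queue = [35]
enqueue(53): queue = [35, 53]
dequeue(): queue = [53]
dequeue(): queue = []
enqueue(18): queue = [18]
dequeue(): queue = []
enqueue(57): queue = [57]
enqueue(91): queue = [57, 91]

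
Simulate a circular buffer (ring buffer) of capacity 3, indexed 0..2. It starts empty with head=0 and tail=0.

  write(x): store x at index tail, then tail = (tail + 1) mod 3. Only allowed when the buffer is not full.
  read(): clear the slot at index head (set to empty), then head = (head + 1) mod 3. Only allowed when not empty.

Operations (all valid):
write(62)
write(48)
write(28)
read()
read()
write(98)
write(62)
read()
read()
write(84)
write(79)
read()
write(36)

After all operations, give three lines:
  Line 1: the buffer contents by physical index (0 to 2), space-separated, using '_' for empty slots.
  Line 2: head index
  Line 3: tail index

Answer: 79 36 84
2
2

Derivation:
write(62): buf=[62 _ _], head=0, tail=1, size=1
write(48): buf=[62 48 _], head=0, tail=2, size=2
write(28): buf=[62 48 28], head=0, tail=0, size=3
read(): buf=[_ 48 28], head=1, tail=0, size=2
read(): buf=[_ _ 28], head=2, tail=0, size=1
write(98): buf=[98 _ 28], head=2, tail=1, size=2
write(62): buf=[98 62 28], head=2, tail=2, size=3
read(): buf=[98 62 _], head=0, tail=2, size=2
read(): buf=[_ 62 _], head=1, tail=2, size=1
write(84): buf=[_ 62 84], head=1, tail=0, size=2
write(79): buf=[79 62 84], head=1, tail=1, size=3
read(): buf=[79 _ 84], head=2, tail=1, size=2
write(36): buf=[79 36 84], head=2, tail=2, size=3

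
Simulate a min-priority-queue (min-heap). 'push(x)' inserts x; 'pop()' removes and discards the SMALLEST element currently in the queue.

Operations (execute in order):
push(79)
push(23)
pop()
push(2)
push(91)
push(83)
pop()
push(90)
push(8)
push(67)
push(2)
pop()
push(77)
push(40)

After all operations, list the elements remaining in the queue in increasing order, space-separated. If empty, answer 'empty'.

push(79): heap contents = [79]
push(23): heap contents = [23, 79]
pop() → 23: heap contents = [79]
push(2): heap contents = [2, 79]
push(91): heap contents = [2, 79, 91]
push(83): heap contents = [2, 79, 83, 91]
pop() → 2: heap contents = [79, 83, 91]
push(90): heap contents = [79, 83, 90, 91]
push(8): heap contents = [8, 79, 83, 90, 91]
push(67): heap contents = [8, 67, 79, 83, 90, 91]
push(2): heap contents = [2, 8, 67, 79, 83, 90, 91]
pop() → 2: heap contents = [8, 67, 79, 83, 90, 91]
push(77): heap contents = [8, 67, 77, 79, 83, 90, 91]
push(40): heap contents = [8, 40, 67, 77, 79, 83, 90, 91]

Answer: 8 40 67 77 79 83 90 91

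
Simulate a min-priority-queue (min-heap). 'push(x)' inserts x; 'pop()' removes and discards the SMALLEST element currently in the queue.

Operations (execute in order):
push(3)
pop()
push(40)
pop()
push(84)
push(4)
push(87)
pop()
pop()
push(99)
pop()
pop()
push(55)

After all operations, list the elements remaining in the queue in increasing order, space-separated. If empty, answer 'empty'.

Answer: 55

Derivation:
push(3): heap contents = [3]
pop() → 3: heap contents = []
push(40): heap contents = [40]
pop() → 40: heap contents = []
push(84): heap contents = [84]
push(4): heap contents = [4, 84]
push(87): heap contents = [4, 84, 87]
pop() → 4: heap contents = [84, 87]
pop() → 84: heap contents = [87]
push(99): heap contents = [87, 99]
pop() → 87: heap contents = [99]
pop() → 99: heap contents = []
push(55): heap contents = [55]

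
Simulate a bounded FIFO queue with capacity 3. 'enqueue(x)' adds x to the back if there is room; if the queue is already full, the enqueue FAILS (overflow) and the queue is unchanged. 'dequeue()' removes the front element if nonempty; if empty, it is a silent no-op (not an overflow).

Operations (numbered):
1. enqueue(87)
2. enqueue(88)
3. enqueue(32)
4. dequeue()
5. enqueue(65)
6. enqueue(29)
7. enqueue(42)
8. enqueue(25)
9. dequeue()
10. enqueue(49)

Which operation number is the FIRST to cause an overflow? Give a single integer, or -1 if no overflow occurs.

Answer: 6

Derivation:
1. enqueue(87): size=1
2. enqueue(88): size=2
3. enqueue(32): size=3
4. dequeue(): size=2
5. enqueue(65): size=3
6. enqueue(29): size=3=cap → OVERFLOW (fail)
7. enqueue(42): size=3=cap → OVERFLOW (fail)
8. enqueue(25): size=3=cap → OVERFLOW (fail)
9. dequeue(): size=2
10. enqueue(49): size=3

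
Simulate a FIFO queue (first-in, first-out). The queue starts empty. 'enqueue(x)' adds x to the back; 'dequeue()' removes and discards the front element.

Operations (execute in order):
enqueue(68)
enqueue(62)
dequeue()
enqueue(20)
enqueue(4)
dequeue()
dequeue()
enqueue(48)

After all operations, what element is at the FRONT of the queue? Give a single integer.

Answer: 4

Derivation:
enqueue(68): queue = [68]
enqueue(62): queue = [68, 62]
dequeue(): queue = [62]
enqueue(20): queue = [62, 20]
enqueue(4): queue = [62, 20, 4]
dequeue(): queue = [20, 4]
dequeue(): queue = [4]
enqueue(48): queue = [4, 48]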